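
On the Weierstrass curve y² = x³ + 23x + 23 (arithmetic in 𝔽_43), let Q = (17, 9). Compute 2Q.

(7, 22)

tangent at (17, 9): λ = (3·17² + 23)/(2·9) ≡ 30/18. 18⁻¹ ≡ 12 (mod 43), so λ ≡ 30·12 ≡ 16.
  x = λ² - 17 - 17 = 256 - 34 ≡ 7; y = λ·(17 - 7) - 9 ≡ 22. → (7, 22)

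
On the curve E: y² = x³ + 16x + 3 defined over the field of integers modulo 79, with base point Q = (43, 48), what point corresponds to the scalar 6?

Repeated addition: build up to 6Q.
2Q: tangent at (43, 48): λ = (3·43² + 16)/(2·48) ≡ 33/17. 17⁻¹ ≡ 14 (mod 79), so λ ≡ 33·14 ≡ 67.
  x = λ² - 43 - 43 = 4489 - 86 ≡ 58; y = λ·(43 - 58) - 48 ≡ 53. → (58, 53)
3Q: (58, 53) + (43, 48). λ = (48 - 53)/(43 - 58) ≡ 74/64 mod 79. 64⁻¹ ≡ 21 (mod 79), so λ ≡ 53.
  x = λ² - 58 - 43 = 2809 - 101 ≡ 22; y = λ·(58 - 22) - 53 ≡ 38. → (22, 38)
4Q: (22, 38) + (43, 48). λ = (48 - 38)/(43 - 22) ≡ 10/21 mod 79. 21⁻¹ ≡ 64 (mod 79), so λ ≡ 8.
  x = λ² - 22 - 43 = 64 - 65 ≡ 78; y = λ·(22 - 78) - 38 ≡ 67. → (78, 67)
5Q: (78, 67) + (43, 48). λ = (48 - 67)/(43 - 78) ≡ 60/44 mod 79. 44⁻¹ ≡ 9 (mod 79), so λ ≡ 66.
  x = λ² - 78 - 43 = 4356 - 121 ≡ 48; y = λ·(78 - 48) - 67 ≡ 17. → (48, 17)
6Q: (48, 17) + (43, 48). λ = (48 - 17)/(43 - 48) ≡ 31/74 mod 79. 74⁻¹ ≡ 63 (mod 79), so λ ≡ 57.
  x = λ² - 48 - 43 = 3249 - 91 ≡ 77; y = λ·(48 - 77) - 17 ≡ 68. → (77, 68)

(77, 68)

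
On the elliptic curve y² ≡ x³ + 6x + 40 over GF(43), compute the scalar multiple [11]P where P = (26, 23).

(34, 17)

Double-and-add on 11 = (1011)₂. Start with P = (26, 23) for the leading 1-bit.
double: tangent at (26, 23): λ = (3·26² + 6)/(2·23) ≡ 13/3. 3⁻¹ ≡ 29 (mod 43) since 3·29 = 87 ≡ 1, so λ ≡ 13·29 ≡ 33.
  x = λ² - 26 - 26 = 1089 - 52 ≡ 5; y = λ·(26 - 5) - 23 ≡ 25. → (5, 25)
double: tangent at (5, 25): λ = (3·5² + 6)/(2·25) ≡ 38/7. 7⁻¹ ≡ 37 (mod 43) since 7·37 = 259 ≡ 1, so λ ≡ 38·37 ≡ 30.
  x = λ² - 5 - 5 = 900 - 10 ≡ 30; y = λ·(5 - 30) - 25 ≡ 42. → (30, 42)
add P: (30, 42) + (26, 23). λ = (23 - 42)/(26 - 30) ≡ 24/39 mod 43. 39⁻¹ ≡ 32 (mod 43), so λ ≡ 37.
  x = λ² - 30 - 26 = 1369 - 56 ≡ 23; y = λ·(30 - 23) - 42 ≡ 2. → (23, 2)
double: tangent at (23, 2): λ = (3·23² + 6)/(2·2) ≡ 2/4. 4⁻¹ ≡ 11 (mod 43), so λ ≡ 2·11 ≡ 22.
  x = λ² - 23 - 23 = 484 - 46 ≡ 8; y = λ·(23 - 8) - 2 ≡ 27. → (8, 27)
add P: (8, 27) + (26, 23). λ = (23 - 27)/(26 - 8) ≡ 39/18 mod 43. 18⁻¹ ≡ 12 (mod 43) since 18·12 = 216 ≡ 1, so λ ≡ 38.
  x = λ² - 8 - 26 = 1444 - 34 ≡ 34; y = λ·(8 - 34) - 27 ≡ 17. → (34, 17)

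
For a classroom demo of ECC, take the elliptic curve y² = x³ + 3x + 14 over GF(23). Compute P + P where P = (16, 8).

tangent at (16, 8): λ = (3·16² + 3)/(2·8) ≡ 12/16. 16⁻¹ ≡ 13 (mod 23), so λ ≡ 12·13 ≡ 18.
  x = λ² - 16 - 16 = 324 - 32 ≡ 16; y = λ·(16 - 16) - 8 ≡ 15. → (16, 15)

(16, 15)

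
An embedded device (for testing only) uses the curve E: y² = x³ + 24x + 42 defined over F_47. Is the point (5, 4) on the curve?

no

y² = 4² ≡ 16; x³ + 24x + 42 = 287 ≡ 5 (mod 47). 16 ≠ 5.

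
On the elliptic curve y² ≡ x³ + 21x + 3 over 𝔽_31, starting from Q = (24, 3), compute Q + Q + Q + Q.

(23, 6)

Double-and-add on 4 = (100)₂. Start with Q = (24, 3) for the leading 1-bit.
double: tangent at (24, 3): λ = (3·24² + 21)/(2·3) ≡ 13/6. 6⁻¹ ≡ 26 (mod 31), so λ ≡ 13·26 ≡ 28.
  x = λ² - 24 - 24 = 784 - 48 ≡ 23; y = λ·(24 - 23) - 3 ≡ 25. → (23, 25)
double: tangent at (23, 25): λ = (3·23² + 21)/(2·25) ≡ 27/19. 19⁻¹ ≡ 18 (mod 31), so λ ≡ 27·18 ≡ 21.
  x = λ² - 23 - 23 = 441 - 46 ≡ 23; y = λ·(23 - 23) - 25 ≡ 6. → (23, 6)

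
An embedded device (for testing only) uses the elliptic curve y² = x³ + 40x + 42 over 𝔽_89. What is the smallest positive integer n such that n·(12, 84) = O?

11

2P: tangent at (12, 84): λ = (3·12² + 40)/(2·84) ≡ 27/79. 79⁻¹ ≡ 80 (mod 89), so λ ≡ 27·80 ≡ 24.
  x = λ² - 12 - 12 = 576 - 24 ≡ 18; y = λ·(12 - 18) - 84 ≡ 39. → (18, 39)
3P: (18, 39) + (12, 84). λ = (84 - 39)/(12 - 18) ≡ 45/83 mod 89. 83⁻¹ ≡ 74 (mod 89) since 83·74 = 6142 ≡ 1, so λ ≡ 37.
  x = λ² - 18 - 12 = 1369 - 30 ≡ 4; y = λ·(18 - 4) - 39 ≡ 34. → (4, 34)
4P: (4, 34) + (12, 84). λ = (84 - 34)/(12 - 4) ≡ 50/8 mod 89. 8⁻¹ ≡ 78 (mod 89) since 8·78 = 624 ≡ 1, so λ ≡ 73.
  x = λ² - 4 - 12 = 5329 - 16 ≡ 62; y = λ·(4 - 62) - 34 ≡ 4. → (62, 4)
5P: (62, 4) + (12, 84). λ = (84 - 4)/(12 - 62) ≡ 80/39 mod 89. 39⁻¹ ≡ 16 (mod 89) since 39·16 = 624 ≡ 1, so λ ≡ 34.
  x = λ² - 62 - 12 = 1156 - 74 ≡ 14; y = λ·(62 - 14) - 4 ≡ 26. → (14, 26)
6P: (14, 26) + (12, 84). λ = (84 - 26)/(12 - 14) ≡ 58/87 mod 89. 87⁻¹ ≡ 44 (mod 89) since 87·44 = 3828 ≡ 1, so λ ≡ 60.
  x = λ² - 14 - 12 = 3600 - 26 ≡ 14; y = λ·(14 - 14) - 26 ≡ 63. → (14, 63)
7P: (14, 63) + (12, 84). λ = (84 - 63)/(12 - 14) ≡ 21/87 mod 89. 87⁻¹ ≡ 44 (mod 89), so λ ≡ 34.
  x = λ² - 14 - 12 = 1156 - 26 ≡ 62; y = λ·(14 - 62) - 63 ≡ 85. → (62, 85)
8P: (62, 85) + (12, 84). λ = (84 - 85)/(12 - 62) ≡ 88/39 mod 89. 39⁻¹ ≡ 16 (mod 89), so λ ≡ 73.
  x = λ² - 62 - 12 = 5329 - 74 ≡ 4; y = λ·(62 - 4) - 85 ≡ 55. → (4, 55)
9P: (4, 55) + (12, 84). λ = (84 - 55)/(12 - 4) ≡ 29/8 mod 89. 8⁻¹ ≡ 78 (mod 89) since 8·78 = 624 ≡ 1, so λ ≡ 37.
  x = λ² - 4 - 12 = 1369 - 16 ≡ 18; y = λ·(4 - 18) - 55 ≡ 50. → (18, 50)
10P: (18, 50) + (12, 84). λ = (84 - 50)/(12 - 18) ≡ 34/83 mod 89. 83⁻¹ ≡ 74 (mod 89) since 83·74 = 6142 ≡ 1, so λ ≡ 24.
  x = λ² - 18 - 12 = 576 - 30 ≡ 12; y = λ·(18 - 12) - 50 ≡ 5. → (12, 5)
11P: (12, 5) + (12, 84): same x and y₁ ≡ -y₂, so the sum is O.
11P = O, so the order is 11.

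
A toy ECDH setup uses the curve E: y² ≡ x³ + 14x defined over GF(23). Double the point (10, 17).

tangent at (10, 17): λ = (3·10² + 14)/(2·17) ≡ 15/11. 11⁻¹ ≡ 21 (mod 23), so λ ≡ 15·21 ≡ 16.
  x = λ² - 10 - 10 = 256 - 20 ≡ 6; y = λ·(10 - 6) - 17 ≡ 1. → (6, 1)

(6, 1)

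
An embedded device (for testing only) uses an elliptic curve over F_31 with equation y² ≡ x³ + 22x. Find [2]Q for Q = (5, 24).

tangent at (5, 24): λ = (3·5² + 22)/(2·24) ≡ 4/17. 17⁻¹ ≡ 11 (mod 31), so λ ≡ 4·11 ≡ 13.
  x = λ² - 5 - 5 = 169 - 10 ≡ 4; y = λ·(5 - 4) - 24 ≡ 20. → (4, 20)

(4, 20)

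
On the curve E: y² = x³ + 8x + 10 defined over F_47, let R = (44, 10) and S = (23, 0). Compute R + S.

(43, 33)

(44, 10) + (23, 0). λ = (0 - 10)/(23 - 44) ≡ 37/26 mod 47. 26⁻¹ ≡ 38 (mod 47), so λ ≡ 43.
  x = λ² - 44 - 23 = 1849 - 67 ≡ 43; y = λ·(44 - 43) - 10 ≡ 33. → (43, 33)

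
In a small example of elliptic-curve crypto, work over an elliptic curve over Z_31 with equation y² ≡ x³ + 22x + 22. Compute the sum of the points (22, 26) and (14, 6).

(22, 26) + (14, 6). λ = (6 - 26)/(14 - 22) ≡ 11/23 mod 31. 23⁻¹ ≡ 27 (mod 31) since 23·27 = 621 ≡ 1, so λ ≡ 18.
  x = λ² - 22 - 14 = 324 - 36 ≡ 9; y = λ·(22 - 9) - 26 ≡ 22. → (9, 22)

(9, 22)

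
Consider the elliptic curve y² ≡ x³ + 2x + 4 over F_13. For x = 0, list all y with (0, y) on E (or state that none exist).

2, 11

x³ + 2x + 4 = 4 ≡ 4 (mod 13).
Square roots of 4 mod 13: 2 and 11 (since 2² = 4 ≡ 4).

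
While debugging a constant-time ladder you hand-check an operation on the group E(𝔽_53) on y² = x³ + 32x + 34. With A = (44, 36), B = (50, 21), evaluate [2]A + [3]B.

First 2A:
Repeated addition: build up to 2A.
2A: tangent at (44, 36): λ = (3·44² + 32)/(2·36) ≡ 10/19. 19⁻¹ ≡ 14 (mod 53), so λ ≡ 10·14 ≡ 34.
  x = λ² - 44 - 44 = 1156 - 88 ≡ 8; y = λ·(44 - 8) - 36 ≡ 22. → (8, 22)
2A = (8, 22).
Next 3B:
Repeated addition: build up to 3B.
2B: tangent at (50, 21): λ = (3·50² + 32)/(2·21) ≡ 6/42. 42⁻¹ ≡ 24 (mod 53) since 42·24 = 1008 ≡ 1, so λ ≡ 6·24 ≡ 38.
  x = λ² - 50 - 50 = 1444 - 100 ≡ 19; y = λ·(50 - 19) - 21 ≡ 44. → (19, 44)
3B: (19, 44) + (50, 21). λ = (21 - 44)/(50 - 19) ≡ 30/31 mod 53. 31⁻¹ ≡ 12 (mod 53), so λ ≡ 42.
  x = λ² - 19 - 50 = 1764 - 69 ≡ 52; y = λ·(19 - 52) - 44 ≡ 1. → (52, 1)
3B = (52, 1).
Finally 2A + 3B:
(8, 22) + (52, 1). λ = (1 - 22)/(52 - 8) ≡ 32/44 mod 53. 44⁻¹ ≡ 47 (mod 53), so λ ≡ 20.
  x = λ² - 8 - 52 = 400 - 60 ≡ 22; y = λ·(8 - 22) - 22 ≡ 16. → (22, 16)

(22, 16)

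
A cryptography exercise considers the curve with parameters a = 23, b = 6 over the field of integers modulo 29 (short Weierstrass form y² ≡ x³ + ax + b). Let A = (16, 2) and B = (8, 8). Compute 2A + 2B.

First 2A:
Repeated addition: build up to 2A.
2A: tangent at (16, 2): λ = (3·16² + 23)/(2·2) ≡ 8/4. 4⁻¹ ≡ 22 (mod 29) since 4·22 = 88 ≡ 1, so λ ≡ 8·22 ≡ 2.
  x = λ² - 16 - 16 = 4 - 32 ≡ 1; y = λ·(16 - 1) - 2 ≡ 28. → (1, 28)
2A = (1, 28).
Next 2B:
Repeated addition: build up to 2B.
2B: tangent at (8, 8): λ = (3·8² + 23)/(2·8) ≡ 12/16. 16⁻¹ ≡ 20 (mod 29), so λ ≡ 12·20 ≡ 8.
  x = λ² - 8 - 8 = 64 - 16 ≡ 19; y = λ·(8 - 19) - 8 ≡ 20. → (19, 20)
2B = (19, 20).
Finally 2A + 2B:
(1, 28) + (19, 20). λ = (20 - 28)/(19 - 1) ≡ 21/18 mod 29. 18⁻¹ ≡ 21 (mod 29), so λ ≡ 6.
  x = λ² - 1 - 19 = 36 - 20 ≡ 16; y = λ·(1 - 16) - 28 ≡ 27. → (16, 27)

(16, 27)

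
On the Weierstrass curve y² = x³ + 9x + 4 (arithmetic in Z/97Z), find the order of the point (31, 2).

3

2P: tangent at (31, 2): λ = (3·31² + 9)/(2·2) ≡ 79/4. 4⁻¹ ≡ 73 (mod 97), so λ ≡ 79·73 ≡ 44.
  x = λ² - 31 - 31 = 1936 - 62 ≡ 31; y = λ·(31 - 31) - 2 ≡ 95. → (31, 95)
3P: (31, 95) + (31, 2): same x and y₁ ≡ -y₂, so the sum is O.
3P = O, so the order is 3.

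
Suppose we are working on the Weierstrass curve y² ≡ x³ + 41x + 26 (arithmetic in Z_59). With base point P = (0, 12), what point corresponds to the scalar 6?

(15, 57)

Double-and-add on 6 = (110)₂. Start with P = (0, 12) for the leading 1-bit.
double: tangent at (0, 12): λ = (3·0² + 41)/(2·12) ≡ 41/24. 24⁻¹ ≡ 32 (mod 59) since 24·32 = 768 ≡ 1, so λ ≡ 41·32 ≡ 14.
  x = λ² - 0 - 0 = 196 - 0 ≡ 19; y = λ·(0 - 19) - 12 ≡ 17. → (19, 17)
add P: (19, 17) + (0, 12). λ = (12 - 17)/(0 - 19) ≡ 54/40 mod 59. 40⁻¹ ≡ 31 (mod 59), so λ ≡ 22.
  x = λ² - 19 - 0 = 484 - 19 ≡ 52; y = λ·(19 - 52) - 17 ≡ 24. → (52, 24)
double: tangent at (52, 24): λ = (3·52² + 41)/(2·24) ≡ 11/48. 48⁻¹ ≡ 16 (mod 59), so λ ≡ 11·16 ≡ 58.
  x = λ² - 52 - 52 = 3364 - 104 ≡ 15; y = λ·(52 - 15) - 24 ≡ 57. → (15, 57)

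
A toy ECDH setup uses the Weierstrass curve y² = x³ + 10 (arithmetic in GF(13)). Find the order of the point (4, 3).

2P: tangent at (4, 3): λ = (3·4² + 0)/(2·3) ≡ 9/6. 6⁻¹ ≡ 11 (mod 13), so λ ≡ 9·11 ≡ 8.
  x = λ² - 4 - 4 = 64 - 8 ≡ 4; y = λ·(4 - 4) - 3 ≡ 10. → (4, 10)
3P: (4, 10) + (4, 3): same x and y₁ ≡ -y₂, so the sum is ∞.
3P = ∞, so the order is 3.

3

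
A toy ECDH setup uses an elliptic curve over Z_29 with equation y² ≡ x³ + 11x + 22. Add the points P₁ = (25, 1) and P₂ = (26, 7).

(14, 7)

(25, 1) + (26, 7). λ = (7 - 1)/(26 - 25) ≡ 6/1 mod 29. 1⁻¹ ≡ 1 (mod 29) since 1·1 = 1 ≡ 1, so λ ≡ 6.
  x = λ² - 25 - 26 = 36 - 51 ≡ 14; y = λ·(25 - 14) - 1 ≡ 7. → (14, 7)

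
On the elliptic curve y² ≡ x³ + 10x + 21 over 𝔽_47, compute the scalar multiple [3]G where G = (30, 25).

Repeated addition: build up to 3G.
2G: tangent at (30, 25): λ = (3·30² + 10)/(2·25) ≡ 31/3. 3⁻¹ ≡ 16 (mod 47) since 3·16 = 48 ≡ 1, so λ ≡ 31·16 ≡ 26.
  x = λ² - 30 - 30 = 676 - 60 ≡ 5; y = λ·(30 - 5) - 25 ≡ 14. → (5, 14)
3G: (5, 14) + (30, 25). λ = (25 - 14)/(30 - 5) ≡ 11/25 mod 47. 25⁻¹ ≡ 32 (mod 47), so λ ≡ 23.
  x = λ² - 5 - 30 = 529 - 35 ≡ 24; y = λ·(5 - 24) - 14 ≡ 19. → (24, 19)

(24, 19)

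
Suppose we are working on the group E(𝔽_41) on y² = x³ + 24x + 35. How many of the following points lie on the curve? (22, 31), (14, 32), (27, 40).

2

(22, 31): 31² ≡ 18, rhs ≡ 18 → on.
(14, 32): 32² ≡ 40, rhs ≡ 40 → on.
(27, 40): 40² ≡ 1, rhs ≡ 30 → off.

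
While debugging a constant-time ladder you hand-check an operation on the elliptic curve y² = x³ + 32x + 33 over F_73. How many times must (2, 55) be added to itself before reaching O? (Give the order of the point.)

3

2P: tangent at (2, 55): λ = (3·2² + 32)/(2·55) ≡ 44/37. 37⁻¹ ≡ 2 (mod 73) since 37·2 = 74 ≡ 1, so λ ≡ 44·2 ≡ 15.
  x = λ² - 2 - 2 = 225 - 4 ≡ 2; y = λ·(2 - 2) - 55 ≡ 18. → (2, 18)
3P: (2, 18) + (2, 55): same x and y₁ ≡ -y₂, so the sum is O.
3P = O, so the order is 3.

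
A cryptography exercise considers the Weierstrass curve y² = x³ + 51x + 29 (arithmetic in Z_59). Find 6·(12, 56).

Write P = (12, 56).
Repeated addition: build up to 6P.
2P: tangent at (12, 56): λ = (3·12² + 51)/(2·56) ≡ 11/53. 53⁻¹ ≡ 49 (mod 59) since 53·49 = 2597 ≡ 1, so λ ≡ 11·49 ≡ 8.
  x = λ² - 12 - 12 = 64 - 24 ≡ 40; y = λ·(12 - 40) - 56 ≡ 15. → (40, 15)
3P: (40, 15) + (12, 56). λ = (56 - 15)/(12 - 40) ≡ 41/31 mod 59. 31⁻¹ ≡ 40 (mod 59), so λ ≡ 47.
  x = λ² - 40 - 12 = 2209 - 52 ≡ 33; y = λ·(40 - 33) - 15 ≡ 19. → (33, 19)
4P: (33, 19) + (12, 56). λ = (56 - 19)/(12 - 33) ≡ 37/38 mod 59. 38⁻¹ ≡ 14 (mod 59), so λ ≡ 46.
  x = λ² - 33 - 12 = 2116 - 45 ≡ 6; y = λ·(33 - 6) - 19 ≡ 43. → (6, 43)
5P: (6, 43) + (12, 56). λ = (56 - 43)/(12 - 6) ≡ 13/6 mod 59. 6⁻¹ ≡ 10 (mod 59), so λ ≡ 12.
  x = λ² - 6 - 12 = 144 - 18 ≡ 8; y = λ·(6 - 8) - 43 ≡ 51. → (8, 51)
6P: (8, 51) + (12, 56). λ = (56 - 51)/(12 - 8) ≡ 5/4 mod 59. 4⁻¹ ≡ 15 (mod 59) since 4·15 = 60 ≡ 1, so λ ≡ 16.
  x = λ² - 8 - 12 = 256 - 20 ≡ 0; y = λ·(8 - 0) - 51 ≡ 18. → (0, 18)

(0, 18)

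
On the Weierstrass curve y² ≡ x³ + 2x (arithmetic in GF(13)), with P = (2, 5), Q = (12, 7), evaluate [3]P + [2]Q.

First 3P:
Repeated addition: build up to 3P.
2P: tangent at (2, 5): λ = (3·2² + 2)/(2·5) ≡ 1/10. 10⁻¹ ≡ 4 (mod 13) since 10·4 = 40 ≡ 1, so λ ≡ 1·4 ≡ 4.
  x = λ² - 2 - 2 = 16 - 4 ≡ 12; y = λ·(2 - 12) - 5 ≡ 7. → (12, 7)
3P: (12, 7) + (2, 5). λ = (5 - 7)/(2 - 12) ≡ 11/3 mod 13. 3⁻¹ ≡ 9 (mod 13), so λ ≡ 8.
  x = λ² - 12 - 2 = 64 - 14 ≡ 11; y = λ·(12 - 11) - 7 ≡ 1. → (11, 1)
3P = (11, 1).
Next 2Q:
Repeated addition: build up to 2Q.
2Q: tangent at (12, 7): λ = (3·12² + 2)/(2·7) ≡ 5/1. 1⁻¹ ≡ 1 (mod 13), so λ ≡ 5·1 ≡ 5.
  x = λ² - 12 - 12 = 25 - 24 ≡ 1; y = λ·(12 - 1) - 7 ≡ 9. → (1, 9)
2Q = (1, 9).
Finally 3P + 2Q:
(11, 1) + (1, 9). λ = (9 - 1)/(1 - 11) ≡ 8/3 mod 13. 3⁻¹ ≡ 9 (mod 13), so λ ≡ 7.
  x = λ² - 11 - 1 = 49 - 12 ≡ 11; y = λ·(11 - 11) - 1 ≡ 12. → (11, 12)

(11, 12)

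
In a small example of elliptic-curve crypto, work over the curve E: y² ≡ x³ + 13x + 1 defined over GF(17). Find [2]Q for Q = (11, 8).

(16, 2)

tangent at (11, 8): λ = (3·11² + 13)/(2·8) ≡ 2/16. 16⁻¹ ≡ 16 (mod 17) since 16·16 = 256 ≡ 1, so λ ≡ 2·16 ≡ 15.
  x = λ² - 11 - 11 = 225 - 22 ≡ 16; y = λ·(11 - 16) - 8 ≡ 2. → (16, 2)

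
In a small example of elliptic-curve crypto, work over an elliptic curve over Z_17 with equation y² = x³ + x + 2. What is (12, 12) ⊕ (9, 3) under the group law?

(12, 12) + (9, 3). λ = (3 - 12)/(9 - 12) ≡ 8/14 mod 17. 14⁻¹ ≡ 11 (mod 17), so λ ≡ 3.
  x = λ² - 12 - 9 = 9 - 21 ≡ 5; y = λ·(12 - 5) - 12 ≡ 9. → (5, 9)

(5, 9)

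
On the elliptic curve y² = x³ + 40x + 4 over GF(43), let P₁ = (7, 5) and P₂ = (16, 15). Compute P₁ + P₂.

(7, 5) + (16, 15). λ = (15 - 5)/(16 - 7) ≡ 10/9 mod 43. 9⁻¹ ≡ 24 (mod 43) since 9·24 = 216 ≡ 1, so λ ≡ 25.
  x = λ² - 7 - 16 = 625 - 23 ≡ 0; y = λ·(7 - 0) - 5 ≡ 41. → (0, 41)

(0, 41)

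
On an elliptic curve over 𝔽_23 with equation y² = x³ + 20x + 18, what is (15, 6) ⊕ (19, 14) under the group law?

(16, 15)

(15, 6) + (19, 14). λ = (14 - 6)/(19 - 15) ≡ 8/4 mod 23. 4⁻¹ ≡ 6 (mod 23) since 4·6 = 24 ≡ 1, so λ ≡ 2.
  x = λ² - 15 - 19 = 4 - 34 ≡ 16; y = λ·(15 - 16) - 6 ≡ 15. → (16, 15)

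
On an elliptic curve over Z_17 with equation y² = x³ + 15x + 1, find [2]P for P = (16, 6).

tangent at (16, 6): λ = (3·16² + 15)/(2·6) ≡ 1/12. 12⁻¹ ≡ 10 (mod 17) since 12·10 = 120 ≡ 1, so λ ≡ 1·10 ≡ 10.
  x = λ² - 16 - 16 = 100 - 32 ≡ 0; y = λ·(16 - 0) - 6 ≡ 1. → (0, 1)

(0, 1)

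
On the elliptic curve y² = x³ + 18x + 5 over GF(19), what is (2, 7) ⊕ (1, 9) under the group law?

(2, 7) + (1, 9). λ = (9 - 7)/(1 - 2) ≡ 2/18 mod 19. 18⁻¹ ≡ 18 (mod 19), so λ ≡ 17.
  x = λ² - 2 - 1 = 289 - 3 ≡ 1; y = λ·(2 - 1) - 7 ≡ 10. → (1, 10)

(1, 10)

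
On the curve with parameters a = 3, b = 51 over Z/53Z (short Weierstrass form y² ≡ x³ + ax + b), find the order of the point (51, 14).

2P: tangent at (51, 14): λ = (3·51² + 3)/(2·14) ≡ 15/28. 28⁻¹ ≡ 36 (mod 53), so λ ≡ 15·36 ≡ 10.
  x = λ² - 51 - 51 = 100 - 102 ≡ 51; y = λ·(51 - 51) - 14 ≡ 39. → (51, 39)
3P: (51, 39) + (51, 14): same x and y₁ ≡ -y₂, so the sum is ∞.
3P = ∞, so the order is 3.

3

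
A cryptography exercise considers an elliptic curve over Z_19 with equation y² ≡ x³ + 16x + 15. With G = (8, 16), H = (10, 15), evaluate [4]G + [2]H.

(15, 18)

First 4G:
Repeated addition: build up to 4G.
2G: tangent at (8, 16): λ = (3·8² + 16)/(2·16) ≡ 18/13. 13⁻¹ ≡ 3 (mod 19), so λ ≡ 18·3 ≡ 16.
  x = λ² - 8 - 8 = 256 - 16 ≡ 12; y = λ·(8 - 12) - 16 ≡ 15. → (12, 15)
3G: (12, 15) + (8, 16). λ = (16 - 15)/(8 - 12) ≡ 1/15 mod 19. 15⁻¹ ≡ 14 (mod 19), so λ ≡ 14.
  x = λ² - 12 - 8 = 196 - 20 ≡ 5; y = λ·(12 - 5) - 15 ≡ 7. → (5, 7)
4G: (5, 7) + (8, 16). λ = (16 - 7)/(8 - 5) ≡ 9/3 mod 19. 3⁻¹ ≡ 13 (mod 19) since 3·13 = 39 ≡ 1, so λ ≡ 3.
  x = λ² - 5 - 8 = 9 - 13 ≡ 15; y = λ·(5 - 15) - 7 ≡ 1. → (15, 1)
4G = (15, 1).
Next 2H:
Repeated addition: build up to 2H.
2H: tangent at (10, 15): λ = (3·10² + 16)/(2·15) ≡ 12/11. 11⁻¹ ≡ 7 (mod 19) since 11·7 = 77 ≡ 1, so λ ≡ 12·7 ≡ 8.
  x = λ² - 10 - 10 = 64 - 20 ≡ 6; y = λ·(10 - 6) - 15 ≡ 17. → (6, 17)
2H = (6, 17).
Finally 4G + 2H:
(15, 1) + (6, 17). λ = (17 - 1)/(6 - 15) ≡ 16/10 mod 19. 10⁻¹ ≡ 2 (mod 19), so λ ≡ 13.
  x = λ² - 15 - 6 = 169 - 21 ≡ 15; y = λ·(15 - 15) - 1 ≡ 18. → (15, 18)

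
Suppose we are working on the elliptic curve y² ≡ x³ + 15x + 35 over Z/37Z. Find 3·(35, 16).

Write G = (35, 16).
Repeated addition: build up to 3G.
2G: tangent at (35, 16): λ = (3·35² + 15)/(2·16) ≡ 27/32. 32⁻¹ ≡ 22 (mod 37) since 32·22 = 704 ≡ 1, so λ ≡ 27·22 ≡ 2.
  x = λ² - 35 - 35 = 4 - 70 ≡ 8; y = λ·(35 - 8) - 16 ≡ 1. → (8, 1)
3G: (8, 1) + (35, 16). λ = (16 - 1)/(35 - 8) ≡ 15/27 mod 37. 27⁻¹ ≡ 11 (mod 37), so λ ≡ 17.
  x = λ² - 8 - 35 = 289 - 43 ≡ 24; y = λ·(8 - 24) - 1 ≡ 23. → (24, 23)

(24, 23)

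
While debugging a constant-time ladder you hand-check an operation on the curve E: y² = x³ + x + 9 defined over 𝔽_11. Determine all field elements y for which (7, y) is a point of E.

none

x³ + 1x + 9 = 359 ≡ 7 (mod 11).
7 is a non-residue mod 11; no y exists.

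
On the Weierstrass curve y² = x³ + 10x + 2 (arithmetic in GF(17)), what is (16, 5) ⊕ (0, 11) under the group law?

(3, 5)

(16, 5) + (0, 11). λ = (11 - 5)/(0 - 16) ≡ 6/1 mod 17. 1⁻¹ ≡ 1 (mod 17) since 1·1 = 1 ≡ 1, so λ ≡ 6.
  x = λ² - 16 - 0 = 36 - 16 ≡ 3; y = λ·(16 - 3) - 5 ≡ 5. → (3, 5)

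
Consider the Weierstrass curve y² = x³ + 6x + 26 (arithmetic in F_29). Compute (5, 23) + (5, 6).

The two points share x = 5 and their y-coordinates satisfy 23 + 6 ≡ 0 (mod 29), so they are inverses. Their sum is O.

O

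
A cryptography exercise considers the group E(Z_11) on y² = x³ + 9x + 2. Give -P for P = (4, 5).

(4, 6)

-(4, 5) = (4, -5 mod 11) = (4, 6).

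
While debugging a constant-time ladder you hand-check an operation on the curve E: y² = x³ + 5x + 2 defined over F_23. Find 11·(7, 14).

Write G = (7, 14).
Double-and-add on 11 = (1011)₂. Start with G = (7, 14) for the leading 1-bit.
double: tangent at (7, 14): λ = (3·7² + 5)/(2·14) ≡ 14/5. 5⁻¹ ≡ 14 (mod 23) since 5·14 = 70 ≡ 1, so λ ≡ 14·14 ≡ 12.
  x = λ² - 7 - 7 = 144 - 14 ≡ 15; y = λ·(7 - 15) - 14 ≡ 5. → (15, 5)
double: tangent at (15, 5): λ = (3·15² + 5)/(2·5) ≡ 13/10. 10⁻¹ ≡ 7 (mod 23) since 10·7 = 70 ≡ 1, so λ ≡ 13·7 ≡ 22.
  x = λ² - 15 - 15 = 484 - 30 ≡ 17; y = λ·(15 - 17) - 5 ≡ 20. → (17, 20)
add G: (17, 20) + (7, 14). λ = (14 - 20)/(7 - 17) ≡ 17/13 mod 23. 13⁻¹ ≡ 16 (mod 23), so λ ≡ 19.
  x = λ² - 17 - 7 = 361 - 24 ≡ 15; y = λ·(17 - 15) - 20 ≡ 18. → (15, 18)
double: tangent at (15, 18): λ = (3·15² + 5)/(2·18) ≡ 13/13. 13⁻¹ ≡ 16 (mod 23) since 13·16 = 208 ≡ 1, so λ ≡ 13·16 ≡ 1.
  x = λ² - 15 - 15 = 1 - 30 ≡ 17; y = λ·(15 - 17) - 18 ≡ 3. → (17, 3)
add G: (17, 3) + (7, 14). λ = (14 - 3)/(7 - 17) ≡ 11/13 mod 23. 13⁻¹ ≡ 16 (mod 23), so λ ≡ 15.
  x = λ² - 17 - 7 = 225 - 24 ≡ 17; y = λ·(17 - 17) - 3 ≡ 20. → (17, 20)

(17, 20)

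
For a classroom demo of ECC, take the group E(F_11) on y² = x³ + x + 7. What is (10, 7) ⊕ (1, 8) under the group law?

(10, 7) + (1, 8). λ = (8 - 7)/(1 - 10) ≡ 1/2 mod 11. 2⁻¹ ≡ 6 (mod 11), so λ ≡ 6.
  x = λ² - 10 - 1 = 36 - 11 ≡ 3; y = λ·(10 - 3) - 7 ≡ 2. → (3, 2)

(3, 2)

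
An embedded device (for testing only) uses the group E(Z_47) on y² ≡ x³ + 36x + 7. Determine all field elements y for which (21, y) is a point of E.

none

x³ + 36x + 7 = 10024 ≡ 13 (mod 47).
13 is a non-residue mod 47; no y exists.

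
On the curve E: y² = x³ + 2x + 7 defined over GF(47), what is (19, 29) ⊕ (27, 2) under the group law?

(19, 18)

(19, 29) + (27, 2). λ = (2 - 29)/(27 - 19) ≡ 20/8 mod 47. 8⁻¹ ≡ 6 (mod 47), so λ ≡ 26.
  x = λ² - 19 - 27 = 676 - 46 ≡ 19; y = λ·(19 - 19) - 29 ≡ 18. → (19, 18)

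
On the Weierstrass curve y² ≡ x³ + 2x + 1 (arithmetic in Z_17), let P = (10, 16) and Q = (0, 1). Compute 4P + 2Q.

First 4P:
Repeated addition: build up to 4P.
2P: tangent at (10, 16): λ = (3·10² + 2)/(2·16) ≡ 13/15. 15⁻¹ ≡ 8 (mod 17) since 15·8 = 120 ≡ 1, so λ ≡ 13·8 ≡ 2.
  x = λ² - 10 - 10 = 4 - 20 ≡ 1; y = λ·(10 - 1) - 16 ≡ 2. → (1, 2)
3P: (1, 2) + (10, 16). λ = (16 - 2)/(10 - 1) ≡ 14/9 mod 17. 9⁻¹ ≡ 2 (mod 17), so λ ≡ 11.
  x = λ² - 1 - 10 = 121 - 11 ≡ 8; y = λ·(1 - 8) - 2 ≡ 6. → (8, 6)
4P: (8, 6) + (10, 16). λ = (16 - 6)/(10 - 8) ≡ 10/2 mod 17. 2⁻¹ ≡ 9 (mod 17), so λ ≡ 5.
  x = λ² - 8 - 10 = 25 - 18 ≡ 7; y = λ·(8 - 7) - 6 ≡ 16. → (7, 16)
4P = (7, 16).
Next 2Q:
Repeated addition: build up to 2Q.
2Q: tangent at (0, 1): λ = (3·0² + 2)/(2·1) ≡ 2/2. 2⁻¹ ≡ 9 (mod 17), so λ ≡ 2·9 ≡ 1.
  x = λ² - 0 - 0 = 1 - 0 ≡ 1; y = λ·(0 - 1) - 1 ≡ 15. → (1, 15)
2Q = (1, 15).
Finally 4P + 2Q:
(7, 16) + (1, 15). λ = (15 - 16)/(1 - 7) ≡ 16/11 mod 17. 11⁻¹ ≡ 14 (mod 17), so λ ≡ 3.
  x = λ² - 7 - 1 = 9 - 8 ≡ 1; y = λ·(7 - 1) - 16 ≡ 2. → (1, 2)

(1, 2)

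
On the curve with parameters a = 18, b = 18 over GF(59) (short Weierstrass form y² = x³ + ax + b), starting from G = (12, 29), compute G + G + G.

(25, 24)

Repeated addition: build up to 3G.
2G: tangent at (12, 29): λ = (3·12² + 18)/(2·29) ≡ 37/58. 58⁻¹ ≡ 58 (mod 59), so λ ≡ 37·58 ≡ 22.
  x = λ² - 12 - 12 = 484 - 24 ≡ 47; y = λ·(12 - 47) - 29 ≡ 27. → (47, 27)
3G: (47, 27) + (12, 29). λ = (29 - 27)/(12 - 47) ≡ 2/24 mod 59. 24⁻¹ ≡ 32 (mod 59), so λ ≡ 5.
  x = λ² - 47 - 12 = 25 - 59 ≡ 25; y = λ·(47 - 25) - 27 ≡ 24. → (25, 24)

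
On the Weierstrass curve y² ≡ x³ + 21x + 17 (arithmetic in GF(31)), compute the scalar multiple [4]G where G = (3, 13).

Repeated addition: build up to 4G.
2G: tangent at (3, 13): λ = (3·3² + 21)/(2·13) ≡ 17/26. 26⁻¹ ≡ 6 (mod 31), so λ ≡ 17·6 ≡ 9.
  x = λ² - 3 - 3 = 81 - 6 ≡ 13; y = λ·(3 - 13) - 13 ≡ 21. → (13, 21)
3G: (13, 21) + (3, 13). λ = (13 - 21)/(3 - 13) ≡ 23/21 mod 31. 21⁻¹ ≡ 3 (mod 31), so λ ≡ 7.
  x = λ² - 13 - 3 = 49 - 16 ≡ 2; y = λ·(13 - 2) - 21 ≡ 25. → (2, 25)
4G: (2, 25) + (3, 13). λ = (13 - 25)/(3 - 2) ≡ 19/1 mod 31. 1⁻¹ ≡ 1 (mod 31) since 1·1 = 1 ≡ 1, so λ ≡ 19.
  x = λ² - 2 - 3 = 361 - 5 ≡ 15; y = λ·(2 - 15) - 25 ≡ 7. → (15, 7)

(15, 7)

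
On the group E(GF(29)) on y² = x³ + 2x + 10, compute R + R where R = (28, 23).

tangent at (28, 23): λ = (3·28² + 2)/(2·23) ≡ 5/17. 17⁻¹ ≡ 12 (mod 29), so λ ≡ 5·12 ≡ 2.
  x = λ² - 28 - 28 = 4 - 56 ≡ 6; y = λ·(28 - 6) - 23 ≡ 21. → (6, 21)

(6, 21)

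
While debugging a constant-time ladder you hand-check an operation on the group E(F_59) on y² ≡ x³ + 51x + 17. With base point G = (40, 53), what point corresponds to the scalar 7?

Repeated addition: build up to 7G.
2G: tangent at (40, 53): λ = (3·40² + 51)/(2·53) ≡ 13/47. 47⁻¹ ≡ 54 (mod 59) since 47·54 = 2538 ≡ 1, so λ ≡ 13·54 ≡ 53.
  x = λ² - 40 - 40 = 2809 - 80 ≡ 15; y = λ·(40 - 15) - 53 ≡ 33. → (15, 33)
3G: (15, 33) + (40, 53). λ = (53 - 33)/(40 - 15) ≡ 20/25 mod 59. 25⁻¹ ≡ 26 (mod 59) since 25·26 = 650 ≡ 1, so λ ≡ 48.
  x = λ² - 15 - 40 = 2304 - 55 ≡ 7; y = λ·(15 - 7) - 33 ≡ 56. → (7, 56)
4G: (7, 56) + (40, 53). λ = (53 - 56)/(40 - 7) ≡ 56/33 mod 59. 33⁻¹ ≡ 34 (mod 59), so λ ≡ 16.
  x = λ² - 7 - 40 = 256 - 47 ≡ 32; y = λ·(7 - 32) - 56 ≡ 16. → (32, 16)
5G: (32, 16) + (40, 53). λ = (53 - 16)/(40 - 32) ≡ 37/8 mod 59. 8⁻¹ ≡ 37 (mod 59), so λ ≡ 12.
  x = λ² - 32 - 40 = 144 - 72 ≡ 13; y = λ·(32 - 13) - 16 ≡ 35. → (13, 35)
6G: (13, 35) + (40, 53). λ = (53 - 35)/(40 - 13) ≡ 18/27 mod 59. 27⁻¹ ≡ 35 (mod 59), so λ ≡ 40.
  x = λ² - 13 - 40 = 1600 - 53 ≡ 13; y = λ·(13 - 13) - 35 ≡ 24. → (13, 24)
7G: (13, 24) + (40, 53). λ = (53 - 24)/(40 - 13) ≡ 29/27 mod 59. 27⁻¹ ≡ 35 (mod 59) since 27·35 = 945 ≡ 1, so λ ≡ 12.
  x = λ² - 13 - 40 = 144 - 53 ≡ 32; y = λ·(13 - 32) - 24 ≡ 43. → (32, 43)

(32, 43)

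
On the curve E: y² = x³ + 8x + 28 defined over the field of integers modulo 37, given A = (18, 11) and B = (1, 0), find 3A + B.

(23, 13)

First 3A:
Repeated addition: build up to 3A.
2A: tangent at (18, 11): λ = (3·18² + 8)/(2·11) ≡ 18/22. 22⁻¹ ≡ 32 (mod 37), so λ ≡ 18·32 ≡ 21.
  x = λ² - 18 - 18 = 441 - 36 ≡ 35; y = λ·(18 - 35) - 11 ≡ 2. → (35, 2)
3A: (35, 2) + (18, 11). λ = (11 - 2)/(18 - 35) ≡ 9/20 mod 37. 20⁻¹ ≡ 13 (mod 37) since 20·13 = 260 ≡ 1, so λ ≡ 6.
  x = λ² - 35 - 18 = 36 - 53 ≡ 20; y = λ·(35 - 20) - 2 ≡ 14. → (20, 14)
3A = (20, 14).
Finally 3A + B:
(20, 14) + (1, 0). λ = (0 - 14)/(1 - 20) ≡ 23/18 mod 37. 18⁻¹ ≡ 35 (mod 37), so λ ≡ 28.
  x = λ² - 20 - 1 = 784 - 21 ≡ 23; y = λ·(20 - 23) - 14 ≡ 13. → (23, 13)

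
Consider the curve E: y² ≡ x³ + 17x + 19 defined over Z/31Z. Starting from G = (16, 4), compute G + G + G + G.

Repeated addition: build up to 4G.
2G: tangent at (16, 4): λ = (3·16² + 17)/(2·4) ≡ 10/8. 8⁻¹ ≡ 4 (mod 31), so λ ≡ 10·4 ≡ 9.
  x = λ² - 16 - 16 = 81 - 32 ≡ 18; y = λ·(16 - 18) - 4 ≡ 9. → (18, 9)
3G: (18, 9) + (16, 4). λ = (4 - 9)/(16 - 18) ≡ 26/29 mod 31. 29⁻¹ ≡ 15 (mod 31) since 29·15 = 435 ≡ 1, so λ ≡ 18.
  x = λ² - 18 - 16 = 324 - 34 ≡ 11; y = λ·(18 - 11) - 9 ≡ 24. → (11, 24)
4G: (11, 24) + (16, 4). λ = (4 - 24)/(16 - 11) ≡ 11/5 mod 31. 5⁻¹ ≡ 25 (mod 31) since 5·25 = 125 ≡ 1, so λ ≡ 27.
  x = λ² - 11 - 16 = 729 - 27 ≡ 20; y = λ·(11 - 20) - 24 ≡ 12. → (20, 12)

(20, 12)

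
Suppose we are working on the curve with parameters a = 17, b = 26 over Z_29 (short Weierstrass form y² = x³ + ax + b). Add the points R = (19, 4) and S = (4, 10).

(5, 2)

(19, 4) + (4, 10). λ = (10 - 4)/(4 - 19) ≡ 6/14 mod 29. 14⁻¹ ≡ 27 (mod 29), so λ ≡ 17.
  x = λ² - 19 - 4 = 289 - 23 ≡ 5; y = λ·(19 - 5) - 4 ≡ 2. → (5, 2)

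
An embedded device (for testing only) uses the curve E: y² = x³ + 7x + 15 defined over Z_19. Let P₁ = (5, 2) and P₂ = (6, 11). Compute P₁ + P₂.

(13, 2)

(5, 2) + (6, 11). λ = (11 - 2)/(6 - 5) ≡ 9/1 mod 19. 1⁻¹ ≡ 1 (mod 19) since 1·1 = 1 ≡ 1, so λ ≡ 9.
  x = λ² - 5 - 6 = 81 - 11 ≡ 13; y = λ·(5 - 13) - 2 ≡ 2. → (13, 2)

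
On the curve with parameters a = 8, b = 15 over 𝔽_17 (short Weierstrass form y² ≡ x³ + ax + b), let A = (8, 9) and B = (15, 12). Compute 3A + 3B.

First 3A:
Repeated addition: build up to 3A.
2A: tangent at (8, 9): λ = (3·8² + 8)/(2·9) ≡ 13/1. 1⁻¹ ≡ 1 (mod 17), so λ ≡ 13·1 ≡ 13.
  x = λ² - 8 - 8 = 169 - 16 ≡ 0; y = λ·(8 - 0) - 9 ≡ 10. → (0, 10)
3A: (0, 10) + (8, 9). λ = (9 - 10)/(8 - 0) ≡ 16/8 mod 17. 8⁻¹ ≡ 15 (mod 17) since 8·15 = 120 ≡ 1, so λ ≡ 2.
  x = λ² - 0 - 8 = 4 - 8 ≡ 13; y = λ·(0 - 13) - 10 ≡ 15. → (13, 15)
3A = (13, 15).
Next 3B:
Repeated addition: build up to 3B.
2B: tangent at (15, 12): λ = (3·15² + 8)/(2·12) ≡ 3/7. 7⁻¹ ≡ 5 (mod 17), so λ ≡ 3·5 ≡ 15.
  x = λ² - 15 - 15 = 225 - 30 ≡ 8; y = λ·(15 - 8) - 12 ≡ 8. → (8, 8)
3B: (8, 8) + (15, 12). λ = (12 - 8)/(15 - 8) ≡ 4/7 mod 17. 7⁻¹ ≡ 5 (mod 17), so λ ≡ 3.
  x = λ² - 8 - 15 = 9 - 23 ≡ 3; y = λ·(8 - 3) - 8 ≡ 7. → (3, 7)
3B = (3, 7).
Finally 3A + 3B:
(13, 15) + (3, 7). λ = (7 - 15)/(3 - 13) ≡ 9/7 mod 17. 7⁻¹ ≡ 5 (mod 17), so λ ≡ 11.
  x = λ² - 13 - 3 = 121 - 16 ≡ 3; y = λ·(13 - 3) - 15 ≡ 10. → (3, 10)

(3, 10)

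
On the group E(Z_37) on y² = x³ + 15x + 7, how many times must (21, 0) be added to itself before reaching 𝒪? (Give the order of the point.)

2

2P: (21, 0) + (21, 0): same x and y₁ ≡ -y₂, so the sum is 𝒪.
2P = 𝒪, so the order is 2.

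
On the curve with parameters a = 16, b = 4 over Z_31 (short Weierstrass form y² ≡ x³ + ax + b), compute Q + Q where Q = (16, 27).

tangent at (16, 27): λ = (3·16² + 16)/(2·27) ≡ 9/23. 23⁻¹ ≡ 27 (mod 31), so λ ≡ 9·27 ≡ 26.
  x = λ² - 16 - 16 = 676 - 32 ≡ 24; y = λ·(16 - 24) - 27 ≡ 13. → (24, 13)

(24, 13)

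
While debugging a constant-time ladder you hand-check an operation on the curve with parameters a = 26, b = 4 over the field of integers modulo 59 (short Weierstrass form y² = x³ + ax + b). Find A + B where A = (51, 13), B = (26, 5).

(51, 13) + (26, 5). λ = (5 - 13)/(26 - 51) ≡ 51/34 mod 59. 34⁻¹ ≡ 33 (mod 59) since 34·33 = 1122 ≡ 1, so λ ≡ 31.
  x = λ² - 51 - 26 = 961 - 77 ≡ 58; y = λ·(51 - 58) - 13 ≡ 6. → (58, 6)

(58, 6)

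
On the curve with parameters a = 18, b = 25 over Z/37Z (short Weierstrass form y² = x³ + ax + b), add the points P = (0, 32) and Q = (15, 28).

(15, 9)

(0, 32) + (15, 28). λ = (28 - 32)/(15 - 0) ≡ 33/15 mod 37. 15⁻¹ ≡ 5 (mod 37), so λ ≡ 17.
  x = λ² - 0 - 15 = 289 - 15 ≡ 15; y = λ·(0 - 15) - 32 ≡ 9. → (15, 9)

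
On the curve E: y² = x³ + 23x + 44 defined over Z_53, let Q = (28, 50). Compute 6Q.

(11, 12)

Double-and-add on 6 = (110)₂. Start with Q = (28, 50) for the leading 1-bit.
double: tangent at (28, 50): λ = (3·28² + 23)/(2·50) ≡ 43/47. 47⁻¹ ≡ 44 (mod 53), so λ ≡ 43·44 ≡ 37.
  x = λ² - 28 - 28 = 1369 - 56 ≡ 41; y = λ·(28 - 41) - 50 ≡ 52. → (41, 52)
add Q: (41, 52) + (28, 50). λ = (50 - 52)/(28 - 41) ≡ 51/40 mod 53. 40⁻¹ ≡ 4 (mod 53) since 40·4 = 160 ≡ 1, so λ ≡ 45.
  x = λ² - 41 - 28 = 2025 - 69 ≡ 48; y = λ·(41 - 48) - 52 ≡ 4. → (48, 4)
double: tangent at (48, 4): λ = (3·48² + 23)/(2·4) ≡ 45/8. 8⁻¹ ≡ 20 (mod 53), so λ ≡ 45·20 ≡ 52.
  x = λ² - 48 - 48 = 2704 - 96 ≡ 11; y = λ·(48 - 11) - 4 ≡ 12. → (11, 12)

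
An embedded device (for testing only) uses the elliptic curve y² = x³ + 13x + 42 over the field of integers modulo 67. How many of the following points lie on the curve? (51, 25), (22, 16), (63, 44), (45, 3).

(51, 25): 25² ≡ 22, rhs ≡ 26 → off.
(22, 16): 16² ≡ 55, rhs ≡ 55 → on.
(63, 44): 44² ≡ 60, rhs ≡ 60 → on.
(45, 3): 3² ≡ 9, rhs ≡ 29 → off.

2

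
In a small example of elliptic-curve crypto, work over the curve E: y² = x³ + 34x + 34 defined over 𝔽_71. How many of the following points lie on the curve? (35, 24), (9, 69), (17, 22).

3

(35, 24): 24² ≡ 8, rhs ≡ 8 → on.
(9, 69): 69² ≡ 4, rhs ≡ 4 → on.
(17, 22): 22² ≡ 58, rhs ≡ 58 → on.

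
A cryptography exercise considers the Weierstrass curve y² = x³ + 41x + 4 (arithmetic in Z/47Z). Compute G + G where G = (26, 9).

tangent at (26, 9): λ = (3·26² + 41)/(2·9) ≡ 1/18. 18⁻¹ ≡ 34 (mod 47), so λ ≡ 1·34 ≡ 34.
  x = λ² - 26 - 26 = 1156 - 52 ≡ 23; y = λ·(26 - 23) - 9 ≡ 46. → (23, 46)

(23, 46)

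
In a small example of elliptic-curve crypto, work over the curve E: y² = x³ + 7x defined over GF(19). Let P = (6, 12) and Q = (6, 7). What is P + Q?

O

The two points share x = 6 and their y-coordinates satisfy 12 + 7 ≡ 0 (mod 19), so they are inverses. Their sum is the point at infinity.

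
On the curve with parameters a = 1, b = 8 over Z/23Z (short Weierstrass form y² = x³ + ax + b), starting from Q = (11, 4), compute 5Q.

Double-and-add on 5 = (101)₂. Start with Q = (11, 4) for the leading 1-bit.
double: tangent at (11, 4): λ = (3·11² + 1)/(2·4) ≡ 19/8. 8⁻¹ ≡ 3 (mod 23), so λ ≡ 19·3 ≡ 11.
  x = λ² - 11 - 11 = 121 - 22 ≡ 7; y = λ·(11 - 7) - 4 ≡ 17. → (7, 17)
double: tangent at (7, 17): λ = (3·7² + 1)/(2·17) ≡ 10/11. 11⁻¹ ≡ 21 (mod 23) since 11·21 = 231 ≡ 1, so λ ≡ 10·21 ≡ 3.
  x = λ² - 7 - 7 = 9 - 14 ≡ 18; y = λ·(7 - 18) - 17 ≡ 19. → (18, 19)
add Q: (18, 19) + (11, 4). λ = (4 - 19)/(11 - 18) ≡ 8/16 mod 23. 16⁻¹ ≡ 13 (mod 23) since 16·13 = 208 ≡ 1, so λ ≡ 12.
  x = λ² - 18 - 11 = 144 - 29 ≡ 0; y = λ·(18 - 0) - 19 ≡ 13. → (0, 13)

(0, 13)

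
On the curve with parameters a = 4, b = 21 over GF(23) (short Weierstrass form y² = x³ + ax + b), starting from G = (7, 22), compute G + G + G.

(8, 17)

Repeated addition: build up to 3G.
2G: tangent at (7, 22): λ = (3·7² + 4)/(2·22) ≡ 13/21. 21⁻¹ ≡ 11 (mod 23) since 21·11 = 231 ≡ 1, so λ ≡ 13·11 ≡ 5.
  x = λ² - 7 - 7 = 25 - 14 ≡ 11; y = λ·(7 - 11) - 22 ≡ 4. → (11, 4)
3G: (11, 4) + (7, 22). λ = (22 - 4)/(7 - 11) ≡ 18/19 mod 23. 19⁻¹ ≡ 17 (mod 23), so λ ≡ 7.
  x = λ² - 11 - 7 = 49 - 18 ≡ 8; y = λ·(11 - 8) - 4 ≡ 17. → (8, 17)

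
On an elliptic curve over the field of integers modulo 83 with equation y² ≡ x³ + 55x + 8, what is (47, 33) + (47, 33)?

(58, 43)

tangent at (47, 33): λ = (3·47² + 55)/(2·33) ≡ 42/66. 66⁻¹ ≡ 39 (mod 83) since 66·39 = 2574 ≡ 1, so λ ≡ 42·39 ≡ 61.
  x = λ² - 47 - 47 = 3721 - 94 ≡ 58; y = λ·(47 - 58) - 33 ≡ 43. → (58, 43)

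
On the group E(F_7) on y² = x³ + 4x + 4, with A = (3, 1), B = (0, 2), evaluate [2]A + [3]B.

First 2A:
Repeated addition: build up to 2A.
2A: tangent at (3, 1): λ = (3·3² + 4)/(2·1) ≡ 3/2. 2⁻¹ ≡ 4 (mod 7) since 2·4 = 8 ≡ 1, so λ ≡ 3·4 ≡ 5.
  x = λ² - 3 - 3 = 25 - 6 ≡ 5; y = λ·(3 - 5) - 1 ≡ 3. → (5, 3)
2A = (5, 3).
Next 3B:
Repeated addition: build up to 3B.
2B: tangent at (0, 2): λ = (3·0² + 4)/(2·2) ≡ 4/4. 4⁻¹ ≡ 2 (mod 7) since 4·2 = 8 ≡ 1, so λ ≡ 4·2 ≡ 1.
  x = λ² - 0 - 0 = 1 - 0 ≡ 1; y = λ·(0 - 1) - 2 ≡ 4. → (1, 4)
3B: (1, 4) + (0, 2). λ = (2 - 4)/(0 - 1) ≡ 5/6 mod 7. 6⁻¹ ≡ 6 (mod 7), so λ ≡ 2.
  x = λ² - 1 - 0 = 4 - 1 ≡ 3; y = λ·(1 - 3) - 4 ≡ 6. → (3, 6)
3B = (3, 6).
Finally 2A + 3B:
(5, 3) + (3, 6). λ = (6 - 3)/(3 - 5) ≡ 3/5 mod 7. 5⁻¹ ≡ 3 (mod 7), so λ ≡ 2.
  x = λ² - 5 - 3 = 4 - 8 ≡ 3; y = λ·(5 - 3) - 3 ≡ 1. → (3, 1)

(3, 1)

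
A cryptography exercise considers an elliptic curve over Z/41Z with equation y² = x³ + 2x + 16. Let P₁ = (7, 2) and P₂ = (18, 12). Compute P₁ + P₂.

(7, 39)

(7, 2) + (18, 12). λ = (12 - 2)/(18 - 7) ≡ 10/11 mod 41. 11⁻¹ ≡ 15 (mod 41), so λ ≡ 27.
  x = λ² - 7 - 18 = 729 - 25 ≡ 7; y = λ·(7 - 7) - 2 ≡ 39. → (7, 39)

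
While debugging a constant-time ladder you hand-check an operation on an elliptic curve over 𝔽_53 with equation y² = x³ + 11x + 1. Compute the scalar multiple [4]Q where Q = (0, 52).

Double-and-add on 4 = (100)₂. Start with Q = (0, 52) for the leading 1-bit.
double: tangent at (0, 52): λ = (3·0² + 11)/(2·52) ≡ 11/51. 51⁻¹ ≡ 26 (mod 53), so λ ≡ 11·26 ≡ 21.
  x = λ² - 0 - 0 = 441 - 0 ≡ 17; y = λ·(0 - 17) - 52 ≡ 15. → (17, 15)
double: tangent at (17, 15): λ = (3·17² + 11)/(2·15) ≡ 30/30. 30⁻¹ ≡ 23 (mod 53), so λ ≡ 30·23 ≡ 1.
  x = λ² - 17 - 17 = 1 - 34 ≡ 20; y = λ·(17 - 20) - 15 ≡ 35. → (20, 35)

(20, 35)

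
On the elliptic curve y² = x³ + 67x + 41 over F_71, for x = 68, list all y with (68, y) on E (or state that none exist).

none

x³ + 67x + 41 = 319029 ≡ 26 (mod 71).
26 is a non-residue mod 71; no y exists.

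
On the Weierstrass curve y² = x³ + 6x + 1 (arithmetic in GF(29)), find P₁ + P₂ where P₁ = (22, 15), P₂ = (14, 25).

(22, 15) + (14, 25). λ = (25 - 15)/(14 - 22) ≡ 10/21 mod 29. 21⁻¹ ≡ 18 (mod 29), so λ ≡ 6.
  x = λ² - 22 - 14 = 36 - 36 ≡ 0; y = λ·(22 - 0) - 15 ≡ 1. → (0, 1)

(0, 1)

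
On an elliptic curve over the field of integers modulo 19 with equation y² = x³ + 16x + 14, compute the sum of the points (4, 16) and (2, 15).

(4, 16) + (2, 15). λ = (15 - 16)/(2 - 4) ≡ 18/17 mod 19. 17⁻¹ ≡ 9 (mod 19), so λ ≡ 10.
  x = λ² - 4 - 2 = 100 - 6 ≡ 18; y = λ·(4 - 18) - 16 ≡ 15. → (18, 15)

(18, 15)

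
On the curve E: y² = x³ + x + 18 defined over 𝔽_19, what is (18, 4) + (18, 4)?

tangent at (18, 4): λ = (3·18² + 1)/(2·4) ≡ 4/8. 8⁻¹ ≡ 12 (mod 19), so λ ≡ 4·12 ≡ 10.
  x = λ² - 18 - 18 = 100 - 36 ≡ 7; y = λ·(18 - 7) - 4 ≡ 11. → (7, 11)

(7, 11)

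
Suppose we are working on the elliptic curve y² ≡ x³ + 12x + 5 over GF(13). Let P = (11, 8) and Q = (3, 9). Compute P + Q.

(11, 5)

(11, 8) + (3, 9). λ = (9 - 8)/(3 - 11) ≡ 1/5 mod 13. 5⁻¹ ≡ 8 (mod 13) since 5·8 = 40 ≡ 1, so λ ≡ 8.
  x = λ² - 11 - 3 = 64 - 14 ≡ 11; y = λ·(11 - 11) - 8 ≡ 5. → (11, 5)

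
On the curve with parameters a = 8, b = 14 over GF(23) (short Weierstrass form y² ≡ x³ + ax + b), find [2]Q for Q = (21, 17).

(17, 7)

tangent at (21, 17): λ = (3·21² + 8)/(2·17) ≡ 20/11. 11⁻¹ ≡ 21 (mod 23), so λ ≡ 20·21 ≡ 6.
  x = λ² - 21 - 21 = 36 - 42 ≡ 17; y = λ·(21 - 17) - 17 ≡ 7. → (17, 7)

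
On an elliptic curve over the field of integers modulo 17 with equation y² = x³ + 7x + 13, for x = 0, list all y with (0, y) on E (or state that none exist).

x³ + 7x + 13 = 13 ≡ 13 (mod 17).
Square roots of 13 mod 17: 8 and 9 (since 8² = 64 ≡ 13).

8, 9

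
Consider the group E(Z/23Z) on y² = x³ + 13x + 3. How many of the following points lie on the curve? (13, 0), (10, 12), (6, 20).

2

(13, 0): 0² ≡ 0, rhs ≡ 0 → on.
(10, 12): 12² ≡ 6, rhs ≡ 6 → on.
(6, 20): 20² ≡ 9, rhs ≡ 21 → off.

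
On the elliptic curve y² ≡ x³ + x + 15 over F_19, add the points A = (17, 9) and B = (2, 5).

(17, 9) + (2, 5). λ = (5 - 9)/(2 - 17) ≡ 15/4 mod 19. 4⁻¹ ≡ 5 (mod 19) since 4·5 = 20 ≡ 1, so λ ≡ 18.
  x = λ² - 17 - 2 = 324 - 19 ≡ 1; y = λ·(17 - 1) - 9 ≡ 13. → (1, 13)

(1, 13)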